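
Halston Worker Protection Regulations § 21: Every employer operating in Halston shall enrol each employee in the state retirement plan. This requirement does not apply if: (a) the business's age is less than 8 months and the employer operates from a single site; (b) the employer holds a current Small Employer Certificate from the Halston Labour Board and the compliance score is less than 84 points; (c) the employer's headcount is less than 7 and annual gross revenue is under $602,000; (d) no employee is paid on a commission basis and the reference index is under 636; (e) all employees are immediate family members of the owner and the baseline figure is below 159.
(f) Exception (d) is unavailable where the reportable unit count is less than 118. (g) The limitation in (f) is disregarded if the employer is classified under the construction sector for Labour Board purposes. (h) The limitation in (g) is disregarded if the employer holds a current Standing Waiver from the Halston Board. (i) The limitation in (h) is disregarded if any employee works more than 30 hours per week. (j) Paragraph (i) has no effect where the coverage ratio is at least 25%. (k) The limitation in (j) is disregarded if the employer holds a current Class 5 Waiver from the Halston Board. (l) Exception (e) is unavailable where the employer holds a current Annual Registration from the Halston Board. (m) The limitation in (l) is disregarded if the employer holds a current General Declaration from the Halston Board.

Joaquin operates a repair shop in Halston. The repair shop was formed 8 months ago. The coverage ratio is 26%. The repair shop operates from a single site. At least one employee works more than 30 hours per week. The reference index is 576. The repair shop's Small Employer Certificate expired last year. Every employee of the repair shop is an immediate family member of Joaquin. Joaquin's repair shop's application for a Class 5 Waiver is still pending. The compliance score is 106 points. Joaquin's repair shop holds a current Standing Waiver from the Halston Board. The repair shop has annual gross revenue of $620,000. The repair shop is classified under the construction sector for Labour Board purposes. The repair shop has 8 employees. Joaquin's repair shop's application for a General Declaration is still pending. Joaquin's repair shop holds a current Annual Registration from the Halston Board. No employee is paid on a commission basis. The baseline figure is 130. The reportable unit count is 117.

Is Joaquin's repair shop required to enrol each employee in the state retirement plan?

Yes — Joaquin's repair shop must enrol each employee in the state retirement plan.

Exception (a) fails — the business's age is 8 months, not less than 8 months.
Exception (b) requires that the employer holds a current Small Employer Certificate from the Halston Labour Board; but the Small Employer Certificate has expired, so (b) is unavailable.
Exception (c) fails — the employer's headcount is 8, not less than 7.
Exception (d): no employee is paid on commission; the reference index is 576, under the 636 limit — every condition holds. However, paragraphs (f)–(k) must be considered: (f) operates — the reportable unit count is 117, less than the 118 limit. (g) is engaged (the repair shop is classified under the construction sector), but is displaced by (h): (h) is engaged — a current Standing Waiver is held. (i) is engaged (at least one employee exceeds 30 hours/week), but is overridden by (j): (j) applies — the coverage ratio is 26%, meeting the 25% threshold. (k) is not engaged (the Class 5 Waiver is not current), so (j) stands. (d) is therefore removed.
Exception (e): every employee is an immediate family member; the baseline figure is 130, below the 159 limit — every condition holds. Turning to paragraphs (l)–(m): (l) operates against (e): a current Annual Registration is held. (m), which would lift (l), does not operate here — no current General Declaration is held. So (e) is unavailable.
No exception applies. The general rule governs.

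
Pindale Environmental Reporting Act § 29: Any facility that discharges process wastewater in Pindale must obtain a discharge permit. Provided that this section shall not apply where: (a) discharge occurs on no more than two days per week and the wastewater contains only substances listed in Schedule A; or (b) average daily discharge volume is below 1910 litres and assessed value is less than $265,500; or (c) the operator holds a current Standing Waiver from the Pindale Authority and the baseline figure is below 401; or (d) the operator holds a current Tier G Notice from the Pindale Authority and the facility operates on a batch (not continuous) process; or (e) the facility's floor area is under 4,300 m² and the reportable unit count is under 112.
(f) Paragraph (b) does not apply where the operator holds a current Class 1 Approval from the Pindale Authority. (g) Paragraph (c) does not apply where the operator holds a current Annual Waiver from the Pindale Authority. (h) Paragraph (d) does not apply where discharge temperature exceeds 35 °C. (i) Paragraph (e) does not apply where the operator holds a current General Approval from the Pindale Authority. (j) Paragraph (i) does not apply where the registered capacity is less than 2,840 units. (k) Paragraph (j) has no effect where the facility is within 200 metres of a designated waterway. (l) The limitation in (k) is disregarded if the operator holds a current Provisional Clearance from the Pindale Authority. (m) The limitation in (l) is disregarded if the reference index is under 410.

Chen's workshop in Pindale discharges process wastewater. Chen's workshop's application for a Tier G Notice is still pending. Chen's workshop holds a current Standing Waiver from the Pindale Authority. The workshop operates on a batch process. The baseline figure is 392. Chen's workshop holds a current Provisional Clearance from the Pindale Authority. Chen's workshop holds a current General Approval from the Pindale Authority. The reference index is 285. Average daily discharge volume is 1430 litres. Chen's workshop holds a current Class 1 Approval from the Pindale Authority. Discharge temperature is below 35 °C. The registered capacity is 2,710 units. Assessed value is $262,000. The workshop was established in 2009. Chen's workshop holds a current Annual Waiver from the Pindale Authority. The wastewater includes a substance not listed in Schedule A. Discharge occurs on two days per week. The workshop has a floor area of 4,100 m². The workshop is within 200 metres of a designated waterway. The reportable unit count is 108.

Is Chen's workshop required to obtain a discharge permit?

Exception (a) fails — the wastewater includes a non-Schedule-A substance.
Exception (b)'s conditions are all satisfied: average daily discharge volume is 1430 litres, below the 1910 litres limit; assessed value is $262,000, less than the $265,500 limit. But: (f) operates against (b): a current Class 1 Approval is held. So (b) is unavailable.
Exception (c)'s conditions are all satisfied: a current Standing Waiver is held; the baseline figure is 392, below the 401 limit. However, paragraph (g) must be considered: (g) operates against (c): a current Annual Waiver is held. Exception (c) does not apply.
Exception (d) fails — the Tier G Notice is not current.
Exception (e): the facility's floor area is 4,100 m², under the 4,300 m² limit; the reportable unit count is 108, under the 112 limit — every condition holds. Turning to paragraphs (i)–(m): (i) operates against (e): a current General Approval is held. (j) is engaged (the registered capacity is 2,710 units, less than the 2,840 units limit), but is itself disapplied by (k): (k) operates against (j): the workshop is within 200 m of a designated waterway. (l) would limit (k) — a current Provisional Clearance is held — but (m) sets (l) aside: (m) operates against (l): the reference index is 285, under the 410 limit. Exception (e) does not apply.
No exception applies. The general rule governs.

Yes — Chen's workshop must obtain a discharge permit.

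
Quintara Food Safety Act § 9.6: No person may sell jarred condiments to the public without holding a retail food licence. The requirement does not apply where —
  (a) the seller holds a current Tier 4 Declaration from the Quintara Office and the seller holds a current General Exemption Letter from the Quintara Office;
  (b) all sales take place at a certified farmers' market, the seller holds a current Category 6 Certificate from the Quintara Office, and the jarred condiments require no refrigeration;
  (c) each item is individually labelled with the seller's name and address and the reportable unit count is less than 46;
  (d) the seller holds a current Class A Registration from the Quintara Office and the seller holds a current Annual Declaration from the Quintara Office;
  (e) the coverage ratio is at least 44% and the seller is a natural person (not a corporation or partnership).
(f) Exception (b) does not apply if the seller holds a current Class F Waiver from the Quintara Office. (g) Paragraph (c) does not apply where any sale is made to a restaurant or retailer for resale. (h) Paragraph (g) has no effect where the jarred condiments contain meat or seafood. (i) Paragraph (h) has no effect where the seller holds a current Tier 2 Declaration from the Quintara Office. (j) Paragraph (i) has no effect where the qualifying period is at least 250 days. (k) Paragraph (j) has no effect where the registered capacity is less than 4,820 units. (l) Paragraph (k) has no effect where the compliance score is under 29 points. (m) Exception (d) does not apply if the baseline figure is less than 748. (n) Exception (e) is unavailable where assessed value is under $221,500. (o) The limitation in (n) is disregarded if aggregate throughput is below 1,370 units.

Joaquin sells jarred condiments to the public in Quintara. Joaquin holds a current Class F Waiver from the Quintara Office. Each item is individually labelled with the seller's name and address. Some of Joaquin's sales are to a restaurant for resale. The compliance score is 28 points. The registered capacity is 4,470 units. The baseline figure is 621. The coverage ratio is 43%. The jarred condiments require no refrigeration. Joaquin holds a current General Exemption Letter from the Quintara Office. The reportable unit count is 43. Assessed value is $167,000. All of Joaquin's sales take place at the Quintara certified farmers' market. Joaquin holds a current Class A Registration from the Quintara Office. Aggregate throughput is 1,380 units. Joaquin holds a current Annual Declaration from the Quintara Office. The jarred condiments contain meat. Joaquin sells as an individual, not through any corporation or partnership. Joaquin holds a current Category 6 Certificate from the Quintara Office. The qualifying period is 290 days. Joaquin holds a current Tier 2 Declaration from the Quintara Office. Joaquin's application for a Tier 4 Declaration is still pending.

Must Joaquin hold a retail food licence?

No — exception (c) applies; Joaquin is not required to hold a retail food licence.

Exception (a) requires that the seller holds a current Tier 4 Declaration from the Quintara Office; but there is no Tier 4 Declaration in force, so (a) is unavailable.
Exception (b)'s conditions are all satisfied: all sales are at a certified farmers' market; a current Category 6 Certificate is held; the jarred condiments are shelf-stable. However, paragraph (f) must be considered: (f) operates against (b): a current Class F Waiver is held. (b) is therefore removed.
Exception (c)'s conditions are all satisfied: items are individually labelled; the reportable unit count is 43, less than the 46 limit. As to paragraphs (g)–(l): (g) would limit (c) — some sales are to a restaurant for resale — but (h) sets (g) aside: (h) applies — the jarred condiments contain meat. (i) is triggered (a current Tier 2 Declaration is held), but is displaced by (j): (j) is triggered — the qualifying period is 290 days, meeting the 250 days threshold. (k) is engaged (the registered capacity is 4,470 units, less than the 4,820 units limit), but yields to (l): (l) is triggered — the compliance score is 28 points, under the 29 points limit. So (c) applies.
Exception (d)'s conditions are all satisfied: a current Class A Registration is held; a current Annual Declaration is held. However, paragraph (m) must be considered: (m) is engaged — the baseline figure is 621, less than the 748 limit. So (d) is unavailable.
Exception (e) does not apply: the coverage ratio is 43%, short of 44%.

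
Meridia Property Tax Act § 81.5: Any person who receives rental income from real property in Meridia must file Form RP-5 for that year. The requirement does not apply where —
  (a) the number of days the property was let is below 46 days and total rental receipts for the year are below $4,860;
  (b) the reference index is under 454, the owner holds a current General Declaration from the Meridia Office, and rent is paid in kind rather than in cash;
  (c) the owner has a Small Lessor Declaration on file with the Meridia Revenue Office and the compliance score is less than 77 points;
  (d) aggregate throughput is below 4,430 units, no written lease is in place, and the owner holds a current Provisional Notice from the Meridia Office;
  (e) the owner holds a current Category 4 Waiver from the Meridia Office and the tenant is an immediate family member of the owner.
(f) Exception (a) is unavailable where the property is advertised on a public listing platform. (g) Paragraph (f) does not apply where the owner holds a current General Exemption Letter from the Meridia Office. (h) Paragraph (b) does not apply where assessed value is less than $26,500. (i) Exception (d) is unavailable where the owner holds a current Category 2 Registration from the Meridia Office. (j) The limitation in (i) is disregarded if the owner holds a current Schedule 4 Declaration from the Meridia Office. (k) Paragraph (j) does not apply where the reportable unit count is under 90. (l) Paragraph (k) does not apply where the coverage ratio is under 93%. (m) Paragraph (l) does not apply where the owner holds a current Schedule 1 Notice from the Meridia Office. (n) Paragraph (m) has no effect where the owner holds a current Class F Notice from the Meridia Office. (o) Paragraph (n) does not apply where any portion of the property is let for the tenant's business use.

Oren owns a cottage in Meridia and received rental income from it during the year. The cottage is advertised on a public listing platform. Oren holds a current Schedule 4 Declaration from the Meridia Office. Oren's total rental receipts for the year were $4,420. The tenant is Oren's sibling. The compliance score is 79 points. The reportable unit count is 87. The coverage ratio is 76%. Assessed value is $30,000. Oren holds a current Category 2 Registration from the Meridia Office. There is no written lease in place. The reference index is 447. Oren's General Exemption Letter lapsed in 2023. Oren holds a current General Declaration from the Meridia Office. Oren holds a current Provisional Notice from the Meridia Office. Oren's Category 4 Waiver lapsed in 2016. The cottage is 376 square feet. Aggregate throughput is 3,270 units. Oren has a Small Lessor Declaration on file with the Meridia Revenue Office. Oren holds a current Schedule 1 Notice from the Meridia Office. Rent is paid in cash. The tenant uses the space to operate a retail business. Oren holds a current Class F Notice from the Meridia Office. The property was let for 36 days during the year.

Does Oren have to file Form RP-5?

Yes — Oren must file Form RP-5.

Exception (a): the number of days the property was let is 36 days, below the 46 days limit; total rental receipts for the year are $4,420, below the $4,860 limit — every condition holds. But applying paragraphs (f)–(g): (f) is engaged — the property is publicly advertised. (g) is inapplicable (no current General Exemption Letter is held), so (f) stands. Exception (a) does not apply.
Exception (b) fails — rent is paid in cash.
Exception (c) fails — the compliance score is 79 points, not less than 77 points.
Exception (d): aggregate throughput is 3,270 units, below the 4,430 units limit; there is no written lease; a current Provisional Notice is held — every condition holds. However, paragraphs (i)–(o) must be considered: (i) is triggered — a current Category 2 Registration is held. (j) is triggered (a current Schedule 4 Declaration is held), but is set aside by (k): (k) is engaged — the reportable unit count is 87, under the 90 limit. (l) is triggered (the coverage ratio is 76%, under the 93% limit), but is itself disapplied by (m): (m) is engaged — a current Schedule 1 Notice is held. (n) would limit (m) — a current Class F Notice is held — but (o) sets (n) aside: (o) is triggered — the space is let for business use. Exception (d) does not apply.
Exception (e) requires that the owner holds a current Category 4 Waiver from the Meridia Office; but there is no Category 4 Waiver in force, so (e) is unavailable.
No exception displaces § 81.5.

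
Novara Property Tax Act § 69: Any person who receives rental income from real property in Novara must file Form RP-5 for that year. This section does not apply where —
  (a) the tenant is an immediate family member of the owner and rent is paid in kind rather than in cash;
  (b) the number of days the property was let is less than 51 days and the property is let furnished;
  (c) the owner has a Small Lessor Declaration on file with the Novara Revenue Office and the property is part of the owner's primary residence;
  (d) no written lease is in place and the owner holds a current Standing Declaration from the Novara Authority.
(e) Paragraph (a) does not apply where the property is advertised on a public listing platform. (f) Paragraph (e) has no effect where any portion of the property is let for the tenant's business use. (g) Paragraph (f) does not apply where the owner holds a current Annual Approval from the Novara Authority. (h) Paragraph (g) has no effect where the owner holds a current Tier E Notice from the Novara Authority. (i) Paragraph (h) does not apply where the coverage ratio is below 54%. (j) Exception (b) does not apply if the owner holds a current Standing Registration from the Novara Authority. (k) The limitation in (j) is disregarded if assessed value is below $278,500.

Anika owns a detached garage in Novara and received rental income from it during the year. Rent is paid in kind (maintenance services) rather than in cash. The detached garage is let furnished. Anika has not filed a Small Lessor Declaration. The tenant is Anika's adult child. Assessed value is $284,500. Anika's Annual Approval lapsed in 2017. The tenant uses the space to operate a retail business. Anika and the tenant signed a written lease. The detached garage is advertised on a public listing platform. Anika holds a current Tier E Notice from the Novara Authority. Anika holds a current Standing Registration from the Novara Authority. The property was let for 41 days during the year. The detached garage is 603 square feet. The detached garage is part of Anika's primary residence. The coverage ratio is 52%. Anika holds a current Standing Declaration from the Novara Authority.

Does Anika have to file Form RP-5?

No — exception (a) applies; Anika is not required to file Form RP-5.

Exception (a): the tenant is an immediate family member; rent is paid in kind — every condition holds. Under paragraphs (e)–(i): (e) is engaged (the property is publicly advertised), but is displaced by (f): (f) operates against (e): the space is let for business use. (g), which would lift (f), is not engaged — there is no Annual Approval in force. So (a) applies.
Exception (b): the number of days the property was let is 41 days, less than the 51 days limit; the property is let furnished — every condition holds. But: (j) operates against (b): a current Standing Registration is held. (k), which would lift (j), is inapplicable — assessed value is $284,500, not below $278,500. So (b) is unavailable.
Exception (c) fails — no Small Lessor Declaration is on file.
Exception (d) does not apply: a written lease is in place.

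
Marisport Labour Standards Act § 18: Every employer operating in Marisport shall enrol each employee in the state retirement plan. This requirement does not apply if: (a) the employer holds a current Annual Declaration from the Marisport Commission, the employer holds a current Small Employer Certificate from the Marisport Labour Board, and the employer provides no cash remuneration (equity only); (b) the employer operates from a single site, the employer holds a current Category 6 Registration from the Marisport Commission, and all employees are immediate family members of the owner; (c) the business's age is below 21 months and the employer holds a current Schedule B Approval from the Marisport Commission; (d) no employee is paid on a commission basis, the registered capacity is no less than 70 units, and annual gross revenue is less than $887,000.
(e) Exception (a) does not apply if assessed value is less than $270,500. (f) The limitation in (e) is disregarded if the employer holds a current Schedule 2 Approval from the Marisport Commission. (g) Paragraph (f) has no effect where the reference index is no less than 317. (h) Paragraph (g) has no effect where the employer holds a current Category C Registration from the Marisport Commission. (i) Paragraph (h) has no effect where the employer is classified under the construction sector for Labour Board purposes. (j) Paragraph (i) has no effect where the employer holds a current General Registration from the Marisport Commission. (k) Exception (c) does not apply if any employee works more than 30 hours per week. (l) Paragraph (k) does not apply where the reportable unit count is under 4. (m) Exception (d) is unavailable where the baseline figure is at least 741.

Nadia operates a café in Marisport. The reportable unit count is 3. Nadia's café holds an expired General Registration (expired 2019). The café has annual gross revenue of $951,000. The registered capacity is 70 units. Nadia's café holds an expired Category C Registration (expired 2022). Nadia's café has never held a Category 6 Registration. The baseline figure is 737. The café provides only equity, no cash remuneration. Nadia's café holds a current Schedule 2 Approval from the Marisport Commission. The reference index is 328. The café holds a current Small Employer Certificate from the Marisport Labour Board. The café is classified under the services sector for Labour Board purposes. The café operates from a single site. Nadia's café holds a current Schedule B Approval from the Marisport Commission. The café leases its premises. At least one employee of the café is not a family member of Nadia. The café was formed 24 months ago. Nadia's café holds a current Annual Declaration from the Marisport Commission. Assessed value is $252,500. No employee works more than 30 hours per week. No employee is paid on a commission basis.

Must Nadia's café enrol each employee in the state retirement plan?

Yes — Nadia's café must enrol each employee in the state retirement plan.

Exception (a)'s conditions are all satisfied: a current Annual Declaration is held; a current Small Employer Certificate is held; remuneration is equity-only. But: (e) operates against (a): assessed value is $252,500, less than the $270,500 limit. (f) is triggered (a current Schedule 2 Approval is held), but yields to (g): (g) operates against (f): the reference index is 328, meeting the 317 threshold. (h), which would lift (g), does not operate here — no current Category C Registration is held. Exception (a) does not apply.
Exception (b) fails — there is no Category 6 Registration in force.
Exception (c) does not apply: the business's age is 24 months, not below 21 months.
Exception (d) fails — annual gross revenue is $951,000, not less than $887,000.
None of the exceptions is available; § 18 applies in full.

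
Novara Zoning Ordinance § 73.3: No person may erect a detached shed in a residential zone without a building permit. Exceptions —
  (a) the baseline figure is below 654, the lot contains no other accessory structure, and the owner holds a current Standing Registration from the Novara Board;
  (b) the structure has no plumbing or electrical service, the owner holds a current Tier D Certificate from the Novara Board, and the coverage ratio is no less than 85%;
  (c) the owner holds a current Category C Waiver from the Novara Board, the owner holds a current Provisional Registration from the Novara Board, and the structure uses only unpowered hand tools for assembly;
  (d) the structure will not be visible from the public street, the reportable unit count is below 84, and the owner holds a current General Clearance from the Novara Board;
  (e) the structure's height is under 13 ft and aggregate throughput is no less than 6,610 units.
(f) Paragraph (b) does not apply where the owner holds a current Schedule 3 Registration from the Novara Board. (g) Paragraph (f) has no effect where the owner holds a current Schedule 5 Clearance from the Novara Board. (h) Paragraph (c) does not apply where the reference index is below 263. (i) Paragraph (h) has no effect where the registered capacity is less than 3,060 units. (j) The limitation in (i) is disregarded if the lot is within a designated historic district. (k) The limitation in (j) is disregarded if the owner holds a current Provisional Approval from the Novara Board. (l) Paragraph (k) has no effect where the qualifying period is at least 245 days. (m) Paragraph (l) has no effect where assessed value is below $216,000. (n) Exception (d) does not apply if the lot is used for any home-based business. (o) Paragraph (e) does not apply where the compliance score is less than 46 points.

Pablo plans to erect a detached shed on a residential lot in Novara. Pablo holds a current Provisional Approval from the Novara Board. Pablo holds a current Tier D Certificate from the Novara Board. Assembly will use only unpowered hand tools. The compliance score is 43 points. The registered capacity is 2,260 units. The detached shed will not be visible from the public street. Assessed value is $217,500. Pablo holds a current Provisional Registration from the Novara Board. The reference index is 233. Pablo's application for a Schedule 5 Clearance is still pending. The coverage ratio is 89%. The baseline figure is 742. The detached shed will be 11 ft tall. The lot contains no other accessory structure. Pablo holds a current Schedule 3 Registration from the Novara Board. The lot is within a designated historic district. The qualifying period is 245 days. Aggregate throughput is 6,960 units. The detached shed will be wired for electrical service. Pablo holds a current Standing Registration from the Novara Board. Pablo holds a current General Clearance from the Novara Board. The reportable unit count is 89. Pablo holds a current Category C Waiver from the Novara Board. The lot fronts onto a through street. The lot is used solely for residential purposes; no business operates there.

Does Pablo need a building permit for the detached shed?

Exception (a) does not apply: the baseline figure is 742, not below 654.
Exception (b) requires that the structure has no plumbing or electrical service; but electrical service is planned, so (b) is unavailable.
Exception (c): a current Category C Waiver is held; a current Provisional Registration is held; assembly uses only hand tools — every condition holds. But applying paragraphs (h)–(m): (h) operates — the reference index is 233, below the 263 limit. (i) would limit (h) — the registered capacity is 2,260 units, less than the 3,060 units limit — but (j) sets (i) aside: (j) operates against (i): the lot is in a historic district. (k) would limit (j) — a current Provisional Approval is held — but (l) sets (k) aside: (l) operates against (k): the qualifying period is 245 days, meeting the 245 days threshold. (m), which would lift (l), is inapplicable — assessed value is $217,500, not below $216,000. Exception (c) does not apply.
Exception (d) requires that the reportable unit count is below 84; but the reportable unit count is 89, not below 84, so (d) is unavailable.
Exception (e): the structure's height is 11 ft, under the 13 ft limit; aggregate throughput is 6,960 units, meeting the 6,610 units threshold — every condition holds. But applying paragraph (o): (o) is engaged — the compliance score is 43 points, less than the 46 points limit. Exception (e) does not apply.
None of the exceptions is available; § 73.3 applies in full.

Yes — Pablo must obtain a building permit.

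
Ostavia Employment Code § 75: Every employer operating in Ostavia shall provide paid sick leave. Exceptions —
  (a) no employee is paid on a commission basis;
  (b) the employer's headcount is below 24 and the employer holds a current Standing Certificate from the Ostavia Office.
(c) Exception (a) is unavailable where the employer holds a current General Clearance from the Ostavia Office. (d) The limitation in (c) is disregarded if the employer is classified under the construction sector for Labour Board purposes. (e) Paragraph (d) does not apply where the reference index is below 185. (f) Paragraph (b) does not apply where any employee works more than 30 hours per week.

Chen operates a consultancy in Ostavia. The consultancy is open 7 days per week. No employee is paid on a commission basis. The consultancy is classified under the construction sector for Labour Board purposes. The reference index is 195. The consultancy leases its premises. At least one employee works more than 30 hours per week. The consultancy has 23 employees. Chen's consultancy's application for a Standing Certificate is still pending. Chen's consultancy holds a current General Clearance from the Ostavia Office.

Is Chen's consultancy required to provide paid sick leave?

No — exception (a) applies; Chen's consultancy is not required to provide paid sick leave.

Exception (a) is satisfied on its face — no employee is paid on commission. As to paragraphs (c)–(e): (c) would limit (a) — a current General Clearance is held — but (d) sets (c) aside: (d) operates — the consultancy is classified under the construction sector. (e), which would lift (d), is inapplicable — the reference index is 195, not below 185. Exception (a) stands.
Exception (b) requires that the employer holds a current Standing Certificate from the Ostavia Office; but the Standing Certificate is not current, so (b) is unavailable.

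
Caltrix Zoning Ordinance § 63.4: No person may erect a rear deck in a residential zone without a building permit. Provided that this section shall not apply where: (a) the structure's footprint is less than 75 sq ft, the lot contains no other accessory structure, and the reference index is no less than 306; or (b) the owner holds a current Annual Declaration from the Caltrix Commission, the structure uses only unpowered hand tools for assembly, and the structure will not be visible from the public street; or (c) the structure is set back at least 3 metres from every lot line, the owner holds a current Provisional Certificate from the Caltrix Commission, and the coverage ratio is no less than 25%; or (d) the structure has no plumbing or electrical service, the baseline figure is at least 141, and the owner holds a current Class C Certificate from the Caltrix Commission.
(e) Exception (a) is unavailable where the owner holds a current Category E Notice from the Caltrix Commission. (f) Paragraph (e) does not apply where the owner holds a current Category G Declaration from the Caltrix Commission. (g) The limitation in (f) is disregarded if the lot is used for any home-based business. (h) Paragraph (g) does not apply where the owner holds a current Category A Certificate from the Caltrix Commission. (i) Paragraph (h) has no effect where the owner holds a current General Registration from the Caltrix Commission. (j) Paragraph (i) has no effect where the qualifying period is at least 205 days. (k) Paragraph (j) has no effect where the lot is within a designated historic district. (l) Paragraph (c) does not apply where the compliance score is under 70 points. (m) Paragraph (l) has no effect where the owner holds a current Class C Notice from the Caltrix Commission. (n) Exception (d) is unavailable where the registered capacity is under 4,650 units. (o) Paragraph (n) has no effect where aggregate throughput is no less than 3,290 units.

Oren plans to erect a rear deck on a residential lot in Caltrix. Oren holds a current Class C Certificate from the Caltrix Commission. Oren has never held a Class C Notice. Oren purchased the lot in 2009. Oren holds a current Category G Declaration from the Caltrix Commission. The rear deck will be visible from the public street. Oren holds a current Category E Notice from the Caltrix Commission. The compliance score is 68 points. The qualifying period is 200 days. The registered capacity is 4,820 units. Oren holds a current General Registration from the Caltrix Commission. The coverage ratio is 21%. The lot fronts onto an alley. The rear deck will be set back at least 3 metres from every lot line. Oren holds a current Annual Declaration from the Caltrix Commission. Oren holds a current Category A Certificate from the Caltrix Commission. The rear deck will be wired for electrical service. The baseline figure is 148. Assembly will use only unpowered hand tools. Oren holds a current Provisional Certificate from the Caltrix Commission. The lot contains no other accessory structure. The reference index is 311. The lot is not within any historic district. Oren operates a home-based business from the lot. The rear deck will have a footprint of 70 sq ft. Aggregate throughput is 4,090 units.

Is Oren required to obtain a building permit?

Exception (a): the structure's footprint is 70 sq ft, less than the 75 sq ft limit; the lot has no other accessory structure; the reference index is 311, meeting the 306 threshold — every condition holds. Turning to paragraphs (e)–(k): (e) is engaged — a current Category E Notice is held. (f) would limit (e) — a current Category G Declaration is held — but (g) sets (f) aside: (g) operates — a home-based business operates on the lot. (h) would limit (g) — a current Category A Certificate is held — but (i) sets (h) aside: (i) operates against (h): a current General Registration is held. (j) is not triggered (the qualifying period is 200 days, short of 205 days), so (i) stands. So (a) is unavailable.
Exception (b) fails — the structure will be visible from the street.
Exception (c) fails — the coverage ratio is 21%, short of 25%.
Exception (d) requires that the structure has no plumbing or electrical service; but electrical service is planned, so (d) is unavailable.
None of the exceptions is available; § 63.4 applies in full.

Yes — Oren must obtain a building permit.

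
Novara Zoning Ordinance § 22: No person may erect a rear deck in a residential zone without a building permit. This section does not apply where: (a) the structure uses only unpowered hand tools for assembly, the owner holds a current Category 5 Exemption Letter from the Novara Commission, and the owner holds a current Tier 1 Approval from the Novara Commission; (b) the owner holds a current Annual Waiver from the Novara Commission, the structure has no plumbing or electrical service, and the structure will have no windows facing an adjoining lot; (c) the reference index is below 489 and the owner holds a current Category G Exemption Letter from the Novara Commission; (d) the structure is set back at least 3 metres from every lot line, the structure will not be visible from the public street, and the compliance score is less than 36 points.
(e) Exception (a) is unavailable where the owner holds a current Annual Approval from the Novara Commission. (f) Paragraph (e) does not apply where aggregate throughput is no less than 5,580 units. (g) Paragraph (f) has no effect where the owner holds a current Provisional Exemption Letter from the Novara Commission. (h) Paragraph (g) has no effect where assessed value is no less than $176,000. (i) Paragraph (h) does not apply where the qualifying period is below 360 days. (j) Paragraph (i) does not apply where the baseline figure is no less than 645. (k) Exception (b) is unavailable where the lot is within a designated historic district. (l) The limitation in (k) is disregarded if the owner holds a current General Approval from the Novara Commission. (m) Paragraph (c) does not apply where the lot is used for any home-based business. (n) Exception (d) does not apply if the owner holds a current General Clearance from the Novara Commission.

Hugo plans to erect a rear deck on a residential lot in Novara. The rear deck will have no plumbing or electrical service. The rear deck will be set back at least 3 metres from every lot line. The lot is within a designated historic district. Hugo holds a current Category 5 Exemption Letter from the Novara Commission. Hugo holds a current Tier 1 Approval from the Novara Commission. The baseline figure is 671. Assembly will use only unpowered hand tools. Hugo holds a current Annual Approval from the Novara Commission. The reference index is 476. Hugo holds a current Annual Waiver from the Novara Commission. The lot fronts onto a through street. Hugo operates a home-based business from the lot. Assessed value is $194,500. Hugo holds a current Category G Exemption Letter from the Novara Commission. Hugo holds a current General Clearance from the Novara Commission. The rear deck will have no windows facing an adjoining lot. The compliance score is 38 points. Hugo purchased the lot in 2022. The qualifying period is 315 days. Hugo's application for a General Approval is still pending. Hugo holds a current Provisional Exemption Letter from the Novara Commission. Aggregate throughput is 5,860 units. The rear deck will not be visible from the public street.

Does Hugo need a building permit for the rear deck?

All of (a)'s requirements are met (assembly uses only hand tools; a current Category 5 Exemption Letter is held; a current Tier 1 Approval is held). Under paragraphs (e)–(j): (e) would limit (a) — a current Annual Approval is held — but (f) sets (e) aside: (f) operates against (e): aggregate throughput is 5,860 units, meeting the 5,580 units threshold. (g) would limit (f) — a current Provisional Exemption Letter is held — but (h) sets (g) aside: (h) operates — assessed value is $194,500, meeting the $176,000 threshold. (i) is triggered (the qualifying period is 315 days, below the 360 days limit), but is displaced by (j): (j) applies — the baseline figure is 671, meeting the 645 threshold. (a) remains available.
Exception (b): a current Annual Waiver is held; there is no plumbing or electrical service; no windows face an adjoining lot — every condition holds. However, paragraphs (k)–(l) must be considered: (k) operates against (b): the lot is in a historic district. (l), which would lift (k), is inapplicable — the General Approval is not current. Exception (b) does not apply.
Exception (c) is satisfied on its face — the reference index is 476, below the 489 limit; a current Category G Exemption Letter is held. Turning to paragraph (m): (m) is engaged — a home-based business operates on the lot. (c) is therefore removed.
Exception (d) requires that the compliance score is less than 36 points; but the compliance score is 38 points, not less than 36 points, so (d) is unavailable.

No — exception (a) applies; Hugo does not need a building permit.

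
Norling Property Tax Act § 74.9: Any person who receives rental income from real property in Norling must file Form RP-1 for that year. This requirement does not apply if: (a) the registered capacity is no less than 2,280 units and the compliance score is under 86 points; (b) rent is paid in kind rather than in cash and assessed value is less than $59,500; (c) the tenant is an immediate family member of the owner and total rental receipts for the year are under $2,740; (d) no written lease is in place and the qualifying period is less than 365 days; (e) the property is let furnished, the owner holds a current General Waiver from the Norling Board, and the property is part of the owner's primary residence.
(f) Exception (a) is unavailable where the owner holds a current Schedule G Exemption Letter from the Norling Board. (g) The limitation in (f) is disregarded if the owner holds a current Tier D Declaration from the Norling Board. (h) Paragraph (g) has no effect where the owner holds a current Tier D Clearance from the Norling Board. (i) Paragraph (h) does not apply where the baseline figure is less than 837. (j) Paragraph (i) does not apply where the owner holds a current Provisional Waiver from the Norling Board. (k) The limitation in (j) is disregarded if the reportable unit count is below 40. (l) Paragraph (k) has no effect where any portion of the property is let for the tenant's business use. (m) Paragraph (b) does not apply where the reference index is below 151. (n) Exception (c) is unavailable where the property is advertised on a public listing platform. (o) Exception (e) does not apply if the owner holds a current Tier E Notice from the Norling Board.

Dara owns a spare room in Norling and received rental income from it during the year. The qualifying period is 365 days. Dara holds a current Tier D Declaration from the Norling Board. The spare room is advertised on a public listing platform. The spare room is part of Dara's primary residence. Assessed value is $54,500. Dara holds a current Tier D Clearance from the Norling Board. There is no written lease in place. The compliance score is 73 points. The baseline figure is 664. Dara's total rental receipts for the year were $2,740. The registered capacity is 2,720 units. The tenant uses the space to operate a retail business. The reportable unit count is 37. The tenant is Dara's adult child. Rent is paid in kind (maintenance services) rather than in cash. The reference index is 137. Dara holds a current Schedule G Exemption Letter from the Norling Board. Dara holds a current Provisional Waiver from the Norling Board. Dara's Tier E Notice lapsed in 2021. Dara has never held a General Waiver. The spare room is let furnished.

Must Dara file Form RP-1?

Exception (a) is satisfied on its face — the registered capacity is 2,720 units, meeting the 2,280 units threshold; the compliance score is 73 points, under the 86 points limit. But: (f) operates against (a): a current Schedule G Exemption Letter is held. (g) is engaged (a current Tier D Declaration is held), but is itself disapplied by (h): (h) operates against (g): a current Tier D Clearance is held. (i) would limit (h) — the baseline figure is 664, less than the 837 limit — but (j) sets (i) aside: (j) operates against (i): a current Provisional Waiver is held. (k) would limit (j) — the reportable unit count is 37, below the 40 limit — but (l) sets (k) aside: (l) operates against (k): the space is let for business use. Exception (a) does not apply.
Exception (b): rent is paid in kind; assessed value is $54,500, less than the $59,500 limit — every condition holds. But: (m) operates against (b): the reference index is 137, below the 151 limit. So (b) is unavailable.
Exception (c) does not apply: total rental receipts for the year are $2,740, not under $2,740.
Exception (d) does not apply: the qualifying period is 365 days, not less than 365 days.
Exception (e) fails — there is no General Waiver in force.
None of the exceptions is available; § 74.9 applies in full.

Yes — Dara must file Form RP-1.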